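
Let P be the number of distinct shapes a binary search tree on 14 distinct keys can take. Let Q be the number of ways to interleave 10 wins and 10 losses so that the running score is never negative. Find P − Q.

2657644

Rooted binary trees with 14 nodes (each child slot possibly empty) number C_14. So P = C_14 = 2674440.
Reading a vote for the leader as '(' and for the other as ')' turns such a sequence into a balanced string of 10 pairs, so the count is C_10. So Q = C_10 = 16796.
P − Q = 2674440 − 16796 = 2657644.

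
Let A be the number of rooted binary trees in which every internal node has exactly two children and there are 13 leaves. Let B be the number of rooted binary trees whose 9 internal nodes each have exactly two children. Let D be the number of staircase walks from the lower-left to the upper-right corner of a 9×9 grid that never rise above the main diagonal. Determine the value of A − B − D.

198288

A full binary tree with L leaves has L−1 internal nodes and is counted by C_{L−1}; L = 13 gives C_12. So A = C_12 = 208012.
Full binary trees with n internal nodes are counted by C_n; here n = 9. So B = C_9 = 4862.
Monotone paths in an n×n grid that stay weakly below the diagonal are counted by C_n; here n = 9. So D = C_9 = 4862.
A − B − D = 208012 − 4862 − 4862 = 198288.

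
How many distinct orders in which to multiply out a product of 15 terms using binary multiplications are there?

Bracketing 15 factors into binary products is counted by C_{15−1} = C_14.
C_14 = C(28,14)/15 = 40116600/15 = 2674440.

2674440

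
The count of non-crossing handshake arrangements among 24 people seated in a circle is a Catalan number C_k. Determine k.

With 24 = 2·12 people, non-crossing handshake pairings are non-crossing perfect matchings on a circle, counted by C_12.

12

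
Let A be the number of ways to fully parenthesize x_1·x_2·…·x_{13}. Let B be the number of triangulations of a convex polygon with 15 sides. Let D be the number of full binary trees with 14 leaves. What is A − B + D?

208012

Ways to associate a product of 13 factors correspond to binary trees on 13 leaves, so the count is C_12. So A = C_12 = 208012.
Triangulations of a convex m-gon are counted by C_{m−2}; with m = 15 this is C_13. So B = C_13 = 742900.
A full binary tree with L leaves has L−1 internal nodes and is counted by C_{L−1}; L = 14 gives C_13. So D = C_13 = 742900.
A − B + D = 208012 − 742900 + 742900 = 208012.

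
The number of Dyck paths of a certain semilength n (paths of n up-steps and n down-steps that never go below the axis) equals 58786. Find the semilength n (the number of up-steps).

Dyck paths of semilength n are counted by C_n. The Catalan number equal to 58786 is C_11.

11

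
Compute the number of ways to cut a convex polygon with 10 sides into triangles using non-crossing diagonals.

A convex 10-gon is triangulated into 8 triangles, and the number of such triangulations is the Catalan number C_{10−2} = C_8.
C_8 = 1430.

1430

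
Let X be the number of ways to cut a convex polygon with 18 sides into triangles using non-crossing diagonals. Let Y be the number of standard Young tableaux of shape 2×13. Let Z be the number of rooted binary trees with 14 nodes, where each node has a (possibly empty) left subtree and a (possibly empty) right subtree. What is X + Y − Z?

Triangulations of a convex m-gon are counted by C_{m−2}; with m = 18 this is C_16. So X = C_16 = 35357670.
By the hook-length formula (or a Dyck-path bijection), SYT of shape 2×13 number C_13. So Y = C_13 = 742900.
Binary trees (left/right distinguished) on n nodes are counted by C_n; here n = 14. So Z = C_14 = 2674440.
X + Y − Z = 35357670 + 742900 − 2674440 = 33426130.

33426130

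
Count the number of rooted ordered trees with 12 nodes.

Rooted ordered (plane) trees on m nodes have m−1 edges and are counted by C_{m−1}; m = 12 gives C_11.
C_11 = 58786.

58786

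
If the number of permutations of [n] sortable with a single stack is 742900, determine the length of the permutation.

Stack-sortable permutations of [n] are counted by C_n. Since C_13 = 742900, the index is 13.

13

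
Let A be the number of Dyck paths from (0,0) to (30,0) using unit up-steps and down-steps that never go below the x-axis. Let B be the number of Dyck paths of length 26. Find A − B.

8951945

A Dyck path with 15 up-steps and 15 down-steps has semilength 15, so there are C_15 of them. So A = C_15 = 9694845.
Paths of 13 up- and 13 down-steps that never dip below the axis are Dyck paths; their count is C_13. So B = C_13 = 742900.
A − B = 9694845 − 742900 = 8951945.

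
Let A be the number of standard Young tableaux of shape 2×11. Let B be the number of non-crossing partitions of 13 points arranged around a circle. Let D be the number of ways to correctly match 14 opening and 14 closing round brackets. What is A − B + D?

By the hook-length formula (or a Dyck-path bijection), SYT of shape 2×11 number C_11. So A = C_11 = 58786.
Non-crossing partitions of an n-element set are counted by C_n; here n = 13. So B = C_13 = 742900.
Balanced strings of n pairs of brackets are counted by C_n; here n = 14. So D = C_14 = 2674440.
A − B + D = 58786 − 742900 + 2674440 = 1990326.

1990326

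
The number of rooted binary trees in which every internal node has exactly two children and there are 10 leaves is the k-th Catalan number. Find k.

9

Full binary trees with 10 leaves have 10−1 = 9 internal nodes, so there are C_9 of them.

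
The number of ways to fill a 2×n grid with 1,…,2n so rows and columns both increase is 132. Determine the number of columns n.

6

Standard Young tableaux of shape 2×n are counted by C_n, and C_6 = 132.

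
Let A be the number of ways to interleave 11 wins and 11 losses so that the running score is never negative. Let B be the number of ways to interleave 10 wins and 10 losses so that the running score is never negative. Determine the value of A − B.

41990

Reading a vote for the leader as '(' and for the other as ')' turns such a sequence into a balanced string of 11 pairs, so the count is C_11. So A = C_11 = 58786.
Ballot sequences with n votes each where one side never trails are Dyck words, counted by C_n; here n = 10. So B = C_10 = 16796.
A − B = 58786 − 16796 = 41990.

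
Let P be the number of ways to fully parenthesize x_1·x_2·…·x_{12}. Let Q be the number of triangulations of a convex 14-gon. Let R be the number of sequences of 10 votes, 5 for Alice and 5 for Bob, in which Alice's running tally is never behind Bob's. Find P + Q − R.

266756

Ways to associate a product of 12 factors correspond to binary trees on 12 leaves, so the count is C_11. So P = C_11 = 58786.
A convex 14-gon is triangulated into 12 triangles, and the number of such triangulations is the Catalan number C_{14−2} = C_12. So Q = C_12 = 208012.
Ballot sequences with n votes each where one side never trails are Dyck words, counted by C_n; here n = 5. So R = C_5 = 42.
P + Q − R = 58786 + 208012 − 42 = 266756.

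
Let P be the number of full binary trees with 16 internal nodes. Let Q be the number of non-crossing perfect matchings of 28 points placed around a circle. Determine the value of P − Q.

32683230

Full binary trees with n internal nodes are counted by C_n; here n = 16. So P = C_16 = 35357670.
Pairing 28 circle points by 14 non-crossing chords gives C_14 matchings. So Q = C_14 = 2674440.
P − Q = 35357670 − 2674440 = 32683230.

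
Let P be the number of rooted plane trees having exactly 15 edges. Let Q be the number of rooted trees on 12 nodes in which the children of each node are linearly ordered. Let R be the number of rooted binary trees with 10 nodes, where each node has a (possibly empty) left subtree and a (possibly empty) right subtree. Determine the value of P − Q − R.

A rooted plane tree with 15 edges has 16 nodes, and the count is C_15. So P = C_15 = 9694845.
A rooted plane tree on 12 nodes has 11 edges, and such trees are counted by C_11. So Q = C_11 = 58786.
Binary trees (left/right distinguished) on n nodes are counted by C_n; here n = 10. So R = C_10 = 16796.
P − Q − R = 9694845 − 58786 − 16796 = 9619263.

9619263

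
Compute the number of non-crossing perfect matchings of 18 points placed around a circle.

Pairing 18 circle points by 9 non-crossing chords gives C_9 matchings.
C_9 = 4862.

4862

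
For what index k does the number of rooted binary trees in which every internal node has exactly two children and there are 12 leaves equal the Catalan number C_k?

Full binary trees with 12 leaves have 12−1 = 11 internal nodes, so there are C_11 of them.

11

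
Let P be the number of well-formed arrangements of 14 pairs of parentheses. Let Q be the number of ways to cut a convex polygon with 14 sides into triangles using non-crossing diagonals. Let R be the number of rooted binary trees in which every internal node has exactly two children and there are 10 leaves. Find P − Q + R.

With 14 pairs the number of balanced bracket strings is the Catalan number C_14. So P = C_14 = 2674440.
Triangulations of a convex m-gon are counted by C_{m−2}; with m = 14 this is C_12. So Q = C_12 = 208012.
A full binary tree with L leaves has L−1 internal nodes and is counted by C_{L−1}; L = 10 gives C_9. So R = C_9 = 4862.
P − Q + R = 2674440 − 208012 + 4862 = 2471290.

2471290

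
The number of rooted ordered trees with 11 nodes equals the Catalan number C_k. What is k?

10

Rooted ordered (plane) trees on m nodes have m−1 edges and are counted by C_{m−1}; m = 11 gives C_10.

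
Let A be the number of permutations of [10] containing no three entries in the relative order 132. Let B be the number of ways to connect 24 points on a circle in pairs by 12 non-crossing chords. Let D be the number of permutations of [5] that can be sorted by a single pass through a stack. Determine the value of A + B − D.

For any fixed pattern of length 3, the pattern-avoiding permutations of [10] number C_10. So A = C_10 = 16796.
Non-crossing perfect matchings of 2n points on a circle are counted by C_n; with 24 points, n = 12. So B = C_12 = 208012.
Stack-sortable permutations are exactly the 231-avoiding ones, counted by C_n; here n = 5. So D = C_5 = 42.
A + B − D = 16796 + 208012 − 42 = 224766.

224766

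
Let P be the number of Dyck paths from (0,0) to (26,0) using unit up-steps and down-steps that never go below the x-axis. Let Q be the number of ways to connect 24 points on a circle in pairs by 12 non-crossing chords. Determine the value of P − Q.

534888

Dyck paths of semilength n (length 2n) are counted by C_n; here n = 13. So P = C_13 = 742900.
Pairing 24 circle points by 12 non-crossing chords gives C_12 matchings. So Q = C_12 = 208012.
P − Q = 742900 − 208012 = 534888.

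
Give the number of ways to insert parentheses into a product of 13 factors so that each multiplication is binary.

208012

Bracketing 13 factors into binary products is counted by C_{13−1} = C_12.
C_12 = C(24,12)/13 = 2704156/13 = 208012.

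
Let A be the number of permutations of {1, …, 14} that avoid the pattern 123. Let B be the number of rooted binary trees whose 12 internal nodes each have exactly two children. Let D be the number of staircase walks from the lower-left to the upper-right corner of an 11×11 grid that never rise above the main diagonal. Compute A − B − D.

2407642

For any fixed pattern of length 3, the pattern-avoiding permutations of [14] number C_14. So A = C_14 = 2674440.
The number of full binary trees on 12 internal nodes is the Catalan number C_12. So B = C_12 = 208012.
Monotone paths in an n×n grid that stay weakly below the diagonal are counted by C_n; here n = 11. So D = C_11 = 58786.
A − B − D = 2674440 − 208012 − 58786 = 2407642.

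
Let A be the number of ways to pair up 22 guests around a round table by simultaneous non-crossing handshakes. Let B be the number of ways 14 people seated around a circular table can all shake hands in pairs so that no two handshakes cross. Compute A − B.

58357

With 22 = 2·11 people, non-crossing handshake pairings are non-crossing perfect matchings on a circle, counted by C_11. So A = C_11 = 58786.
Non-crossing handshake pairings of 2n people are counted by C_n; 14 people gives n = 7. So B = C_7 = 429.
A − B = 58786 − 429 = 58357.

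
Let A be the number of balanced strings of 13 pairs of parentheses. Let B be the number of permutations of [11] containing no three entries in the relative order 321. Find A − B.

684114

With 13 pairs the number of balanced bracket strings is the Catalan number C_13. So A = C_13 = 742900.
For any fixed pattern of length 3, the pattern-avoiding permutations of [11] number C_11. So B = C_11 = 58786.
A − B = 742900 − 58786 = 684114.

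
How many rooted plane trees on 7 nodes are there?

A rooted plane tree on 7 nodes has 6 edges, and such trees are counted by C_6.
C_6 = C(12,6)/7 = 924/7 = 132.

132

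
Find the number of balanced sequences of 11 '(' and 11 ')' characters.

58786

A balanced arrangement of 11 bracket pairs is a Dyck word of semilength 11, so the count is C_11.
C_11 = C(22,11)/12 = 705432/12 = 58786.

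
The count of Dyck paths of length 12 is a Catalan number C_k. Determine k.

Paths of 6 up- and 6 down-steps that never dip below the axis are Dyck paths; their count is C_6.

6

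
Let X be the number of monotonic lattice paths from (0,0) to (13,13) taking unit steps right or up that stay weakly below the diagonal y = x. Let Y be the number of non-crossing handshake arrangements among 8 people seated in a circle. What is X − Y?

Monotone paths in an n×n grid that stay weakly below the diagonal are counted by C_n; here n = 13. So X = C_13 = 742900.
With 8 = 2·4 people, non-crossing handshake pairings are non-crossing perfect matchings on a circle, counted by C_4. So Y = C_4 = 14.
X − Y = 742900 − 14 = 742886.

742886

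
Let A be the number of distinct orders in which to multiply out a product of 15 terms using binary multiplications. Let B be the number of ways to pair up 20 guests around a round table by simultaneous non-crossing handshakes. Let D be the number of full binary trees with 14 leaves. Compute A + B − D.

1948336

Bracketing 15 factors into binary products is counted by C_{15−1} = C_14. So A = C_14 = 2674440.
Non-crossing handshake pairings of 2n people are counted by C_n; 20 people gives n = 10. So B = C_10 = 16796.
A full binary tree with L leaves has L−1 internal nodes and is counted by C_{L−1}; L = 14 gives C_13. So D = C_13 = 742900.
A + B − D = 2674440 + 16796 − 742900 = 1948336.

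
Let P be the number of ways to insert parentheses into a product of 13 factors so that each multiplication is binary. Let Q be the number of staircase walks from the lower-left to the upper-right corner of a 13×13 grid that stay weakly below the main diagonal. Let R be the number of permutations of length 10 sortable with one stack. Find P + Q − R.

934116

Bracketing 13 factors into binary products is counted by C_{13−1} = C_12. So P = C_12 = 208012.
Sub-diagonal monotone paths from (0,0) to (13,13) biject with Dyck paths of semilength 13, giving C_13. So Q = C_13 = 742900.
Stack-sortable permutations are exactly the 231-avoiding ones, counted by C_n; here n = 10. So R = C_10 = 16796.
P + Q − R = 208012 + 742900 − 16796 = 934116.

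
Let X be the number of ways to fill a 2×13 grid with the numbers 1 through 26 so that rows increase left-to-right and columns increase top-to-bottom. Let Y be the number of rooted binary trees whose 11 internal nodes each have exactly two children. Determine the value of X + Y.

By the hook-length formula (or a Dyck-path bijection), SYT of shape 2×13 number C_13. So X = C_13 = 742900.
The number of full binary trees on 11 internal nodes is the Catalan number C_11. So Y = C_11 = 58786.
X + Y = 742900 + 58786 = 801686.

801686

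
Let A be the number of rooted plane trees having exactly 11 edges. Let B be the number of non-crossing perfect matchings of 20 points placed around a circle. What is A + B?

Rooted ordered trees with n edges are counted by C_n; here n = 11. So A = C_11 = 58786.
Non-crossing perfect matchings of 2n points on a circle are counted by C_n; with 20 points, n = 10. So B = C_10 = 16796.
A + B = 58786 + 16796 = 75582.

75582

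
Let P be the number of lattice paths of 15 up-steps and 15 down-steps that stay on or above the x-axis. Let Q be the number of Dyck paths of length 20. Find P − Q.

9678049

Dyck paths of semilength n (length 2n) are counted by C_n; here n = 15. So P = C_15 = 9694845.
Paths of 10 up- and 10 down-steps that never dip below the axis are Dyck paths; their count is C_10. So Q = C_10 = 16796.
P − Q = 9694845 − 16796 = 9678049.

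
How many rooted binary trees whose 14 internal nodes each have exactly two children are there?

The number of full binary trees on 14 internal nodes is the Catalan number C_14.
C_14 = 2674440.

2674440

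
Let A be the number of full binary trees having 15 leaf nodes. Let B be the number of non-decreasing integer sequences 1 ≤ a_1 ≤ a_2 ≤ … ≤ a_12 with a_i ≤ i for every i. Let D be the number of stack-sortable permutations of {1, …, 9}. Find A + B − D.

2877590

Full binary trees with 15 leaves have 15−1 = 14 internal nodes, so there are C_14 of them. So A = C_14 = 2674440.
Weakly increasing sequences with a_i ≤ i biject with Dyck paths of semilength 12, so there are C_12. So B = C_12 = 208012.
By Knuth's characterisation, the stack-sortable permutations of length 9 are the 231-avoiders, numbering C_9. So D = C_9 = 4862.
A + B − D = 2674440 + 208012 − 4862 = 2877590.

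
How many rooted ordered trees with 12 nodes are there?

58786

Rooted ordered (plane) trees on m nodes have m−1 edges and are counted by C_{m−1}; m = 12 gives C_11.
C_11 = C(22,11)/12 = 705432/12 = 58786.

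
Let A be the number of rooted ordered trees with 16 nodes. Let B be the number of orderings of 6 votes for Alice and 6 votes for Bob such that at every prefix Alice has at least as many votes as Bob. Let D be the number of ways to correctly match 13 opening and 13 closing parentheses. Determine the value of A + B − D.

8952077

Rooted ordered (plane) trees on m nodes have m−1 edges and are counted by C_{m−1}; m = 16 gives C_15. So A = C_15 = 9694845.
Ballot sequences with n votes each where one side never trails are Dyck words, counted by C_n; here n = 6. So B = C_6 = 132.
With 13 pairs the number of balanced bracket strings is the Catalan number C_13. So D = C_13 = 742900.
A + B − D = 9694845 + 132 − 742900 = 8952077.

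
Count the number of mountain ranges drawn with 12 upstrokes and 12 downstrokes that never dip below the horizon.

Paths of 12 up- and 12 down-steps that never dip below the axis are Dyck paths; their count is C_12.
C_12 = C(24,12)/13 = 2704156/13 = 208012.

208012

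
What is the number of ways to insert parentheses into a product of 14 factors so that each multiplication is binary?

Ways to associate a product of 14 factors correspond to binary trees on 14 leaves, so the count is C_13.
C_13 = C(26,13)/14 = 10400600/14 = 742900.

742900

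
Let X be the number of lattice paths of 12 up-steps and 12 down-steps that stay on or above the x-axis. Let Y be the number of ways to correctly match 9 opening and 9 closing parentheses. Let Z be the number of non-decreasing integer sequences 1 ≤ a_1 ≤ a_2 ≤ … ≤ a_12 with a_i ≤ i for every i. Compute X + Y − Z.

Dyck paths of semilength n (length 2n) are counted by C_n; here n = 12. So X = C_12 = 208012.
Balanced strings of n pairs of brackets are counted by C_n; here n = 9. So Y = C_9 = 4862.
Weakly increasing sequences with a_i ≤ i biject with Dyck paths of semilength 12, so there are C_12. So Z = C_12 = 208012.
X + Y − Z = 208012 + 4862 − 208012 = 4862.

4862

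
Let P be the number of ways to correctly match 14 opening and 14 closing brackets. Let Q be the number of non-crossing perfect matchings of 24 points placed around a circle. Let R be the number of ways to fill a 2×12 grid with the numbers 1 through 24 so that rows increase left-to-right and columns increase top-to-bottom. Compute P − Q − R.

Balanced strings of n pairs of brackets are counted by C_n; here n = 14. So P = C_14 = 2674440.
Non-crossing perfect matchings of 2n points on a circle are counted by C_n; with 24 points, n = 12. So Q = C_12 = 208012.
Standard Young tableaux of shape 2×n are counted by C_n; here n = 12. So R = C_12 = 208012.
P − Q − R = 2674440 − 208012 − 208012 = 2258416.

2258416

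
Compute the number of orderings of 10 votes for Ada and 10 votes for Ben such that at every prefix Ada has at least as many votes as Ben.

Reading a vote for the leader as '(' and for the other as ')' turns such a sequence into a balanced string of 10 pairs, so the count is C_10.
C_10 = C(20,10)/11 = 184756/11 = 16796.

16796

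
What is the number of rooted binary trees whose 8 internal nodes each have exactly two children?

1430

The number of full binary trees on 8 internal nodes is the Catalan number C_8.
C_8 = C(16,8)/9 = 12870/9 = 1430.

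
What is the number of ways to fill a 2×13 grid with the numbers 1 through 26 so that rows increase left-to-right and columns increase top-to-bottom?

742900

Standard Young tableaux of shape 2×n are counted by C_n; here n = 13.
C_13 = C_12 · 2(2·12+1)/(12+2) = 208012 · 50/14 = 742900.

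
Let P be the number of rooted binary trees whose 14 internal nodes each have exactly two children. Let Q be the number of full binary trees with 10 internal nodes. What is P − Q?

The number of full binary trees on 14 internal nodes is the Catalan number C_14. So P = C_14 = 2674440.
Full binary trees with n internal nodes are counted by C_n; here n = 10. So Q = C_10 = 16796.
P − Q = 2674440 − 16796 = 2657644.

2657644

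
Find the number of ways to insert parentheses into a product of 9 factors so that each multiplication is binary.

Parenthesizations of m factors correspond to full binary trees with m leaves, counted by C_{m−1}; m = 9 gives C_8.
C_8 = C(16,8)/9 = 12870/9 = 1430.

1430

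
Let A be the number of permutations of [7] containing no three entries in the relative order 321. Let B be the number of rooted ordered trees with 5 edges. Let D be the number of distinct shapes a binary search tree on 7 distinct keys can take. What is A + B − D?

Permutations of [n] avoiding any single length-3 pattern are counted by C_n; here n = 7. So A = C_7 = 429.
Rooted ordered trees with n edges are counted by C_n; here n = 5. So B = C_5 = 42.
There are C_n binary search tree shapes on n keys; with n = 7 that is C_7. So D = C_7 = 429.
A + B − D = 429 + 42 − 429 = 42.

42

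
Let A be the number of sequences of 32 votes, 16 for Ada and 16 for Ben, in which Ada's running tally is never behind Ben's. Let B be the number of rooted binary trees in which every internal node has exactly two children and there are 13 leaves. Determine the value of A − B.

35149658

Ballot sequences with n votes each where one side never trails are Dyck words, counted by C_n; here n = 16. So A = C_16 = 35357670.
Full binary trees with 13 leaves have 13−1 = 12 internal nodes, so there are C_12 of them. So B = C_12 = 208012.
A − B = 35357670 − 208012 = 35149658.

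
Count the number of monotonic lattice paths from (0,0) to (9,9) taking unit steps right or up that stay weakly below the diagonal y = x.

4862

Monotone paths in an n×n grid that stay weakly below the diagonal are counted by C_n; here n = 9.
C_9 = 4862.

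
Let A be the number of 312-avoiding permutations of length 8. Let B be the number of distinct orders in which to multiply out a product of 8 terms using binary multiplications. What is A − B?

For any fixed pattern of length 3, the pattern-avoiding permutations of [8] number C_8. So A = C_8 = 1430.
Bracketing 8 factors into binary products is counted by C_{8−1} = C_7. So B = C_7 = 429.
A − B = 1430 − 429 = 1001.

1001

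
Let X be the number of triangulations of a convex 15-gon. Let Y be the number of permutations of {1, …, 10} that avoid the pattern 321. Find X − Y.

Triangulations of a convex m-gon are counted by C_{m−2}; with m = 15 this is C_13. So X = C_13 = 742900.
Permutations of [n] avoiding any single length-3 pattern are counted by C_n; here n = 10. So Y = C_10 = 16796.
X − Y = 742900 − 16796 = 726104.

726104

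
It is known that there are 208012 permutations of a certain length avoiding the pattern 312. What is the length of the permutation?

Permutations of [n] avoiding a fixed length-3 pattern are counted by C_n, and C_12 = 208012.

12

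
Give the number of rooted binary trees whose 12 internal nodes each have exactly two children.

208012

Full binary trees with n internal nodes are counted by C_n; here n = 12.
C_12 = C(24,12)/13 = 2704156/13 = 208012.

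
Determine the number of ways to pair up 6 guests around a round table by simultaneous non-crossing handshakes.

Non-crossing handshake pairings of 2n people are counted by C_n; 6 people gives n = 3.
C_3 = C(6,3)/4 = 20/4 = 5.

5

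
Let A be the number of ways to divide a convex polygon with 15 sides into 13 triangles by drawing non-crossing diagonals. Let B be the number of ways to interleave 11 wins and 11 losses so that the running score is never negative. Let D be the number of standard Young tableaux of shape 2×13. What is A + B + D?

1544586

The number of triangulations of a 15-gon is the Catalan number C_13 (index = sides − 2). So A = C_13 = 742900.
Reading a vote for the leader as '(' and for the other as ')' turns such a sequence into a balanced string of 11 pairs, so the count is C_11. So B = C_11 = 58786.
By the hook-length formula (or a Dyck-path bijection), SYT of shape 2×13 number C_13. So D = C_13 = 742900.
A + B + D = 742900 + 58786 + 742900 = 1544586.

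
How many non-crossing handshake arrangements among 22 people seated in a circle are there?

58786

With 22 = 2·11 people, non-crossing handshake pairings are non-crossing perfect matchings on a circle, counted by C_11.
C_11 = C(22,11)/12 = 705432/12 = 58786.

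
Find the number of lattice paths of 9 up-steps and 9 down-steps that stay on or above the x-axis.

4862

Paths of 9 up- and 9 down-steps that never dip below the axis are Dyck paths; their count is C_9.
C_9 = 4862.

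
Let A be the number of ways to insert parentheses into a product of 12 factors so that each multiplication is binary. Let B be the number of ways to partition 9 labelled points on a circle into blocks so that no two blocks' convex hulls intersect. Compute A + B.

63648

Ways to associate a product of 12 factors correspond to binary trees on 12 leaves, so the count is C_11. So A = C_11 = 58786.
The non-crossing partitions of [9] form a lattice of size C_9. So B = C_9 = 4862.
A + B = 58786 + 4862 = 63648.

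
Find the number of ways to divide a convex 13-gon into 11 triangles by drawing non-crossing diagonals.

A convex 13-gon is triangulated into 11 triangles, and the number of such triangulations is the Catalan number C_{13−2} = C_11.
C_11 = C(22,11)/12 = 705432/12 = 58786.

58786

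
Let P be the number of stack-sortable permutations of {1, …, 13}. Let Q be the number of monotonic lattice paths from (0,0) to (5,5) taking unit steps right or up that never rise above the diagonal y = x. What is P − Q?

742858

Stack-sortable permutations are exactly the 231-avoiding ones, counted by C_n; here n = 13. So P = C_13 = 742900.
Sub-diagonal monotone paths from (0,0) to (5,5) biject with Dyck paths of semilength 5, giving C_5. So Q = C_5 = 42.
P − Q = 742900 − 42 = 742858.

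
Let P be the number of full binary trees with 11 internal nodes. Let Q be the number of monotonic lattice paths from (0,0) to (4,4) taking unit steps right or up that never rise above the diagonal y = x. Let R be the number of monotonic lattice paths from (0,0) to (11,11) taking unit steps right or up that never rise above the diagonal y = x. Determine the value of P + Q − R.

14

Full binary trees with n internal nodes are counted by C_n; here n = 11. So P = C_11 = 58786.
Monotone paths in an n×n grid that stay weakly below the diagonal are counted by C_n; here n = 4. So Q = C_4 = 14.
Sub-diagonal monotone paths from (0,0) to (11,11) biject with Dyck paths of semilength 11, giving C_11. So R = C_11 = 58786.
P + Q − R = 58786 + 14 − 58786 = 14.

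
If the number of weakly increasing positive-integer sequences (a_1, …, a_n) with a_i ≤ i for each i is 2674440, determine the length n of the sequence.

Such sub-staircase sequences of length n are counted by C_n; 2674440 = C_14.

14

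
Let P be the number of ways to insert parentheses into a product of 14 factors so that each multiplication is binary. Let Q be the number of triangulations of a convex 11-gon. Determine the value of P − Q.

738038

Bracketing 14 factors into binary products is counted by C_{14−1} = C_13. So P = C_13 = 742900.
Triangulations of a convex m-gon are counted by C_{m−2}; with m = 11 this is C_9. So Q = C_9 = 4862.
P − Q = 742900 − 4862 = 738038.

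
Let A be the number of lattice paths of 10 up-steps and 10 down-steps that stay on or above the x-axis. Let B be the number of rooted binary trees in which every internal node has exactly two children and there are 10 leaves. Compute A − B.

Dyck paths of semilength n (length 2n) are counted by C_n; here n = 10. So A = C_10 = 16796.
Full binary trees with 10 leaves have 10−1 = 9 internal nodes, so there are C_9 of them. So B = C_9 = 4862.
A − B = 16796 − 4862 = 11934.

11934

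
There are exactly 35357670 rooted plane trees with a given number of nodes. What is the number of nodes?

Rooted ordered trees on m nodes are counted by C_{m−1}, and C_16 = 35357670.
So the index is 16, and the number of nodes is 16 + 1 = 17.

17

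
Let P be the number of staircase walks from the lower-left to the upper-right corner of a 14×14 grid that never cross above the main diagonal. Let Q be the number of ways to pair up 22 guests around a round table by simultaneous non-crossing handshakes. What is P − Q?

Sub-diagonal monotone paths from (0,0) to (14,14) biject with Dyck paths of semilength 14, giving C_14. So P = C_14 = 2674440.
Non-crossing handshake pairings of 2n people are counted by C_n; 22 people gives n = 11. So Q = C_11 = 58786.
P − Q = 2674440 − 58786 = 2615654.

2615654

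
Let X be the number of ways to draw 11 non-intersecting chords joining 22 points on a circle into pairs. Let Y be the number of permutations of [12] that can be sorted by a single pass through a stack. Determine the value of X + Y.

266798

Non-crossing perfect matchings of 2n points on a circle are counted by C_n; with 22 points, n = 11. So X = C_11 = 58786.
Stack-sortable permutations are exactly the 231-avoiding ones, counted by C_n; here n = 12. So Y = C_12 = 208012.
X + Y = 58786 + 208012 = 266798.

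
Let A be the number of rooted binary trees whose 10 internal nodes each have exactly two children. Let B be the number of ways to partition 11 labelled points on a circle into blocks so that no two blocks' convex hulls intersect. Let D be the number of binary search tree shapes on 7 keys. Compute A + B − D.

75153

The number of full binary trees on 10 internal nodes is the Catalan number C_10. So A = C_10 = 16796.
The non-crossing partitions of [11] form a lattice of size C_11. So B = C_11 = 58786.
There are C_n binary search tree shapes on n keys; with n = 7 that is C_7. So D = C_7 = 429.
A + B − D = 16796 + 58786 − 429 = 75153.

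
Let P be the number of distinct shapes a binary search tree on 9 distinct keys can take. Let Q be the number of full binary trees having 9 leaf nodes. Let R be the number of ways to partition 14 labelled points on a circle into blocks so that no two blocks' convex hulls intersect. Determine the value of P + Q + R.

2680732

Binary trees (left/right distinguished) on n nodes are counted by C_n; here n = 9. So P = C_9 = 4862.
Full binary trees with 9 leaves have 9−1 = 8 internal nodes, so there are C_8 of them. So Q = C_8 = 1430.
Non-crossing partitions of an n-element set are counted by C_n; here n = 14. So R = C_14 = 2674440.
P + Q + R = 4862 + 1430 + 2674440 = 2680732.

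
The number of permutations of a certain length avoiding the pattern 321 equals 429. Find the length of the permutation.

Permutations of [n] avoiding a fixed length-3 pattern are counted by C_n, and C_7 = 429.

7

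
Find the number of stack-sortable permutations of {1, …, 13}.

By Knuth's characterisation, the stack-sortable permutations of length 13 are the 231-avoiders, numbering C_13.
C_13 = C(26,13)/14 = 10400600/14 = 742900.

742900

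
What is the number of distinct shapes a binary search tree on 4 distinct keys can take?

Binary trees (left/right distinguished) on n nodes are counted by C_n; here n = 4.
C_4 = C(8,4)/5 = 70/5 = 14.

14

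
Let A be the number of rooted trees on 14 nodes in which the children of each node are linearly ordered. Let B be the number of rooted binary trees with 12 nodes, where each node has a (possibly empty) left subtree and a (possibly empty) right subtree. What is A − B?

Rooted ordered (plane) trees on m nodes have m−1 edges and are counted by C_{m−1}; m = 14 gives C_13. So A = C_13 = 742900.
Rooted binary trees with 12 nodes (each child slot possibly empty) number C_12. So B = C_12 = 208012.
A − B = 742900 − 208012 = 534888.

534888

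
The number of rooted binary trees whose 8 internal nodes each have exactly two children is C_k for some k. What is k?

8

Full binary trees with n internal nodes are counted by C_n; here n = 8.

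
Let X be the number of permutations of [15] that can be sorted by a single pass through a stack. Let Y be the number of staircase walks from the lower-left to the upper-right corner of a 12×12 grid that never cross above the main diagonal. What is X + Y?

9902857

By Knuth's characterisation, the stack-sortable permutations of length 15 are the 231-avoiders, numbering C_15. So X = C_15 = 9694845.
Monotone paths in an n×n grid that stay weakly below the diagonal are counted by C_n; here n = 12. So Y = C_12 = 208012.
X + Y = 9694845 + 208012 = 9902857.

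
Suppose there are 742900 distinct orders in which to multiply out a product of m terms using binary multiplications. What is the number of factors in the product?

14

Parenthesizations of m factors are counted by C_{m−1}. The Catalan number equal to 742900 is C_13.
So the index is 13, and the number of factors is 13 + 1 = 14.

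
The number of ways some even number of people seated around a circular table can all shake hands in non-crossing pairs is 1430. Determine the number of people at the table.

Non-crossing handshake pairings of 2n people are counted by C_n. Since C_8 = 1430, the index is 8.
So n = 8, and there are 2n = 16 people.

16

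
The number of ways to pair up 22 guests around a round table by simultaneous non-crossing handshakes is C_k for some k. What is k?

11

With 22 = 2·11 people, non-crossing handshake pairings are non-crossing perfect matchings on a circle, counted by C_11.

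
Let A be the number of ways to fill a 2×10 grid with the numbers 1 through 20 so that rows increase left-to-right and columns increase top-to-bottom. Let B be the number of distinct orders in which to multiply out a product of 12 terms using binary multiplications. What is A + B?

75582

Standard Young tableaux of shape 2×n are counted by C_n; here n = 10. So A = C_10 = 16796.
Ways to associate a product of 12 factors correspond to binary trees on 12 leaves, so the count is C_11. So B = C_11 = 58786.
A + B = 16796 + 58786 = 75582.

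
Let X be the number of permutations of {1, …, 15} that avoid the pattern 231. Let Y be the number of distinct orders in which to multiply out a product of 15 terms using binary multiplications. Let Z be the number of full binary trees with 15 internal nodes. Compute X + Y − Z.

For any fixed pattern of length 3, the pattern-avoiding permutations of [15] number C_15. So X = C_15 = 9694845.
Parenthesizations of m factors correspond to full binary trees with m leaves, counted by C_{m−1}; m = 15 gives C_14. So Y = C_14 = 2674440.
The number of full binary trees on 15 internal nodes is the Catalan number C_15. So Z = C_15 = 9694845.
X + Y − Z = 9694845 + 2674440 − 9694845 = 2674440.

2674440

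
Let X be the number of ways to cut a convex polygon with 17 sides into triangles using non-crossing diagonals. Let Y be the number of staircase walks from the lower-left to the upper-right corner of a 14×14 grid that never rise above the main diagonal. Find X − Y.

7020405

A convex 17-gon is triangulated into 15 triangles, and the number of such triangulations is the Catalan number C_{17−2} = C_15. So X = C_15 = 9694845.
Monotone paths in an n×n grid that stay weakly below the diagonal are counted by C_n; here n = 14. So Y = C_14 = 2674440.
X − Y = 9694845 − 2674440 = 7020405.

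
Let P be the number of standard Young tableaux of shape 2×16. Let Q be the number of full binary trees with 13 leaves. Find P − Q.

Standard Young tableaux of shape 2×n are counted by C_n; here n = 16. So P = C_16 = 35357670.
Full binary trees with 13 leaves have 13−1 = 12 internal nodes, so there are C_12 of them. So Q = C_12 = 208012.
P − Q = 35357670 − 208012 = 35149658.

35149658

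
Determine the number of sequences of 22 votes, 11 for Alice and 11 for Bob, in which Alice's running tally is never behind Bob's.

58786

Ballot sequences with n votes each where one side never trails are Dyck words, counted by C_n; here n = 11.
C_11 = C(22,11)/12 = 705432/12 = 58786.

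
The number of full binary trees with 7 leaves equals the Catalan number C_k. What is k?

6

A full binary tree with L leaves has L−1 internal nodes and is counted by C_{L−1}; L = 7 gives C_6.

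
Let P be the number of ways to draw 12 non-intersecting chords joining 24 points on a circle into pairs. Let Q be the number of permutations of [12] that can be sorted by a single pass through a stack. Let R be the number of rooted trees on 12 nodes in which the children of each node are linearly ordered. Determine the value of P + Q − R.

Non-crossing perfect matchings of 2n points on a circle are counted by C_n; with 24 points, n = 12. So P = C_12 = 208012.
By Knuth's characterisation, the stack-sortable permutations of length 12 are the 231-avoiders, numbering C_12. So Q = C_12 = 208012.
Rooted ordered (plane) trees on m nodes have m−1 edges and are counted by C_{m−1}; m = 12 gives C_11. So R = C_11 = 58786.
P + Q − R = 208012 + 208012 − 58786 = 357238.

357238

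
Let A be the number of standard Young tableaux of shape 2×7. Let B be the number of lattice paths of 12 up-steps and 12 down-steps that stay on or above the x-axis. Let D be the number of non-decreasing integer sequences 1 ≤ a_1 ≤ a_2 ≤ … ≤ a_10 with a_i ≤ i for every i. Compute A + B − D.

By the hook-length formula (or a Dyck-path bijection), SYT of shape 2×7 number C_7. So A = C_7 = 429.
Paths of 12 up- and 12 down-steps that never dip below the axis are Dyck paths; their count is C_12. So B = C_12 = 208012.
Weakly increasing sequences with a_i ≤ i biject with Dyck paths of semilength 10, so there are C_10. So D = C_10 = 16796.
A + B − D = 429 + 208012 − 16796 = 191645.

191645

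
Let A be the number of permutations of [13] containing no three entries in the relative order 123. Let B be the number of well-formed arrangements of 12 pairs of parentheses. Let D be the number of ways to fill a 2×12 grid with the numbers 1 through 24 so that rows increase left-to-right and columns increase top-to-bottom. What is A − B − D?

For any fixed pattern of length 3, the pattern-avoiding permutations of [13] number C_13. So A = C_13 = 742900.
With 12 pairs the number of balanced bracket strings is the Catalan number C_12. So B = C_12 = 208012.
Standard Young tableaux of shape 2×n are counted by C_n; here n = 12. So D = C_12 = 208012.
A − B − D = 742900 − 208012 − 208012 = 326876.

326876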